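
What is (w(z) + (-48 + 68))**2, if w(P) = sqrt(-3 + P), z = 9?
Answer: (20 + sqrt(6))**2 ≈ 503.98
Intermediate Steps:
(w(z) + (-48 + 68))**2 = (sqrt(-3 + 9) + (-48 + 68))**2 = (sqrt(6) + 20)**2 = (20 + sqrt(6))**2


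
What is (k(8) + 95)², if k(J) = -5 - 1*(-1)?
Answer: 8281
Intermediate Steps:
k(J) = -4 (k(J) = -5 + 1 = -4)
(k(8) + 95)² = (-4 + 95)² = 91² = 8281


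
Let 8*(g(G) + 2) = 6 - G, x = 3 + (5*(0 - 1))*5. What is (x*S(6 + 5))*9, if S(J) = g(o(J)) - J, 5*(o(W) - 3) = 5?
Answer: 5049/2 ≈ 2524.5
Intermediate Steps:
x = -22 (x = 3 + (5*(-1))*5 = 3 - 5*5 = 3 - 25 = -22)
o(W) = 4 (o(W) = 3 + (⅕)*5 = 3 + 1 = 4)
g(G) = -5/4 - G/8 (g(G) = -2 + (6 - G)/8 = -2 + (¾ - G/8) = -5/4 - G/8)
S(J) = -7/4 - J (S(J) = (-5/4 - ⅛*4) - J = (-5/4 - ½) - J = -7/4 - J)
(x*S(6 + 5))*9 = -22*(-7/4 - (6 + 5))*9 = -22*(-7/4 - 1*11)*9 = -22*(-7/4 - 11)*9 = -22*(-51/4)*9 = (561/2)*9 = 5049/2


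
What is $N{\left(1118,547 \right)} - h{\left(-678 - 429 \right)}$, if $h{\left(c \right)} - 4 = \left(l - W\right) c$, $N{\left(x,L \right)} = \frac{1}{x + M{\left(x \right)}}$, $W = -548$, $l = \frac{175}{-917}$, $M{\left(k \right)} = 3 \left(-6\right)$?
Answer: $\frac{87385228831}{144100} \approx 6.0642 \cdot 10^{5}$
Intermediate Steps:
$M{\left(k \right)} = -18$
$l = - \frac{25}{131}$ ($l = 175 \left(- \frac{1}{917}\right) = - \frac{25}{131} \approx -0.19084$)
$N{\left(x,L \right)} = \frac{1}{-18 + x}$ ($N{\left(x,L \right)} = \frac{1}{x - 18} = \frac{1}{-18 + x}$)
$h{\left(c \right)} = 4 + \frac{71763 c}{131}$ ($h{\left(c \right)} = 4 + \left(- \frac{25}{131} - -548\right) c = 4 + \left(- \frac{25}{131} + 548\right) c = 4 + \frac{71763 c}{131}$)
$N{\left(1118,547 \right)} - h{\left(-678 - 429 \right)} = \frac{1}{-18 + 1118} - \left(4 + \frac{71763 \left(-678 - 429\right)}{131}\right) = \frac{1}{1100} - \left(4 + \frac{71763}{131} \left(-1107\right)\right) = \frac{1}{1100} - \left(4 - \frac{79441641}{131}\right) = \frac{1}{1100} - - \frac{79441117}{131} = \frac{1}{1100} + \frac{79441117}{131} = \frac{87385228831}{144100}$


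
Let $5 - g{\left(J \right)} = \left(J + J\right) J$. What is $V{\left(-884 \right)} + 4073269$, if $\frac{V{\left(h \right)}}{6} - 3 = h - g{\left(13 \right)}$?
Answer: $4069981$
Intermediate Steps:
$g{\left(J \right)} = 5 - 2 J^{2}$ ($g{\left(J \right)} = 5 - \left(J + J\right) J = 5 - 2 J J = 5 - 2 J^{2}$)
$V{\left(h \right)} = 2016 + 6 h$ ($V{\left(h \right)} = 18 + 6 \left(h - \left(5 - 2 \cdot 13^{2}\right)\right) = 18 + 6 \left(h - \left(5 - 338\right)\right) = 18 + 6 \left(h - -333\right) = 18 + 6 \left(h + 333\right) = 18 + 6 \left(333 + h\right) = 18 + \left(1998 + 6 h\right) = 2016 + 6 h$)
$V{\left(-884 \right)} + 4073269 = \left(2016 + 6 \left(-884\right)\right) + 4073269 = \left(2016 - 5304\right) + 4073269 = -3288 + 4073269 = 4069981$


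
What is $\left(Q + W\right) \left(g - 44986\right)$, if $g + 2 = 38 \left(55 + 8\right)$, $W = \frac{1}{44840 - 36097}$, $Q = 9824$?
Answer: $- \frac{3658451178402}{8743} \approx -4.1844 \cdot 10^{8}$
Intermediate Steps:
$W = \frac{1}{8743} \approx 0.00011438$
$g = 2392$ ($g = -2 + 38 \left(55 + 8\right) = -2 + 38 \cdot 63 = -2 + 2394 = 2392$)
$\left(Q + W\right) \left(g - 44986\right) = \left(9824 + \frac{1}{8743}\right) \left(2392 - 44986\right) = \frac{85891233}{8743} \left(-42594\right) = - \frac{3658451178402}{8743}$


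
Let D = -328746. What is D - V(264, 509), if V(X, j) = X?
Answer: -329010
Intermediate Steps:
D - V(264, 509) = -328746 - 1*264 = -328746 - 264 = -329010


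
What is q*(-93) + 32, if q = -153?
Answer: 14261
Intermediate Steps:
q*(-93) + 32 = -153*(-93) + 32 = 14229 + 32 = 14261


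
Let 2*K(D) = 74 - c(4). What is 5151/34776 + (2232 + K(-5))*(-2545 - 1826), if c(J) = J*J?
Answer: -114561775235/11592 ≈ -9.8828e+6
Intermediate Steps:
c(J) = J²
K(D) = 29 (K(D) = (74 - 1*4²)/2 = (74 - 1*16)/2 = (74 - 16)/2 = (½)*58 = 29)
5151/34776 + (2232 + K(-5))*(-2545 - 1826) = 5151/34776 + (2232 + 29)*(-2545 - 1826) = 5151*(1/34776) + 2261*(-4371) = 1717/11592 - 9882831 = -114561775235/11592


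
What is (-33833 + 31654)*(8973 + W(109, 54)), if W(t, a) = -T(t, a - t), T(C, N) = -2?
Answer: -19556525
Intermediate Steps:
W(t, a) = 2 (W(t, a) = -1*(-2) = 2)
(-33833 + 31654)*(8973 + W(109, 54)) = (-33833 + 31654)*(8973 + 2) = -2179*8975 = -19556525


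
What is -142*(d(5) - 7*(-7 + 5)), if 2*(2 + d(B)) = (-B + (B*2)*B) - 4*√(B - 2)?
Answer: -4899 + 284*√3 ≈ -4407.1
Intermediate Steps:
d(B) = -2 + B² - 2*√(-2 + B) - B/2 (d(B) = -2 + ((-B + (B*2)*B) - 4*√(B - 2))/2 = -2 + ((-B + (2*B)*B) - 4*√(-2 + B))/2 = -2 + ((-B + 2*B²) - 4*√(-2 + B))/2 = -2 + (-B - 4*√(-2 + B) + 2*B²)/2 = -2 + (B² - 2*√(-2 + B) - B/2) = -2 + B² - 2*√(-2 + B) - B/2)
-142*(d(5) - 7*(-7 + 5)) = -142*((-2 + 5² - 2*√(-2 + 5) - ½*5) - 7*(-7 + 5)) = -142*((-2 + 25 - 2*√3 - 5/2) - 7*(-2)) = -142*((41/2 - 2*√3) + 14) = -142*(69/2 - 2*√3) = -4899 + 284*√3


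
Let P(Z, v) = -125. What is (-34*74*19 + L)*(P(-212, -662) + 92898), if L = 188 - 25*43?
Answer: -4517210143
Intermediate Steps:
L = -887 (L = 188 - 1075 = -887)
(-34*74*19 + L)*(P(-212, -662) + 92898) = (-34*74*19 - 887)*(-125 + 92898) = (-2516*19 - 887)*92773 = (-47804 - 887)*92773 = -48691*92773 = -4517210143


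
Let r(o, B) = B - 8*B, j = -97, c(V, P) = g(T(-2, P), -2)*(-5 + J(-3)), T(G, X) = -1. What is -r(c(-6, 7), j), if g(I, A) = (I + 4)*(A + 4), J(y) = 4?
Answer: -679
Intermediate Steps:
g(I, A) = (4 + A)*(4 + I) (g(I, A) = (4 + I)*(4 + A) = (4 + A)*(4 + I))
c(V, P) = -6 (c(V, P) = (16 + 4*(-2) + 4*(-1) - 2*(-1))*(-5 + 4) = (16 - 8 - 4 + 2)*(-1) = 6*(-1) = -6)
r(o, B) = -7*B
-r(c(-6, 7), j) = -(-7)*(-97) = -1*679 = -679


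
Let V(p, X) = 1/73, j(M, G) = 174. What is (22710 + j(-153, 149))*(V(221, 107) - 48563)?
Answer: -81126022632/73 ≈ -1.1113e+9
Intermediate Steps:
V(p, X) = 1/73
(22710 + j(-153, 149))*(V(221, 107) - 48563) = (22710 + 174)*(1/73 - 48563) = 22884*(-3545098/73) = -81126022632/73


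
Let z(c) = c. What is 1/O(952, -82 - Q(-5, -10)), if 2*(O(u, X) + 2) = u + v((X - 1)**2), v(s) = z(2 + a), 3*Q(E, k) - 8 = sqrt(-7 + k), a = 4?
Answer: 1/477 ≈ 0.0020964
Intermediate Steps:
Q(E, k) = 8/3 + sqrt(-7 + k)/3
v(s) = 6 (v(s) = 2 + 4 = 6)
O(u, X) = 1 + u/2 (O(u, X) = -2 + (u + 6)/2 = -2 + (6 + u)/2 = -2 + (3 + u/2) = 1 + u/2)
1/O(952, -82 - Q(-5, -10)) = 1/(1 + (1/2)*952) = 1/(1 + 476) = 1/477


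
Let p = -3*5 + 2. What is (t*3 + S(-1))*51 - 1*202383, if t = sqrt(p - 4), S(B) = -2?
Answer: -202485 + 153*I*sqrt(17) ≈ -2.0249e+5 + 630.83*I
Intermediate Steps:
p = -13 (p = -15 + 2 = -13)
t = I*sqrt(17) (t = sqrt(-13 - 4) = sqrt(-17) = I*sqrt(17) ≈ 4.1231*I)
(t*3 + S(-1))*51 - 1*202383 = ((I*sqrt(17))*3 - 2)*51 - 1*202383 = (3*I*sqrt(17) - 2)*51 - 202383 = (-2 + 3*I*sqrt(17))*51 - 202383 = (-102 + 153*I*sqrt(17)) - 202383 = -202485 + 153*I*sqrt(17)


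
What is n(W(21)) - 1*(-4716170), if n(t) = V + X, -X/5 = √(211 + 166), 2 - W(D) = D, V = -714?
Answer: 4715456 - 5*√377 ≈ 4.7154e+6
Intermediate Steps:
W(D) = 2 - D
X = -5*√377 (X = -5*√(211 + 166) = -5*√377 ≈ -97.082)
n(t) = -714 - 5*√377
n(W(21)) - 1*(-4716170) = (-714 - 5*√377) - 1*(-4716170) = (-714 - 5*√377) + 4716170 = 4715456 - 5*√377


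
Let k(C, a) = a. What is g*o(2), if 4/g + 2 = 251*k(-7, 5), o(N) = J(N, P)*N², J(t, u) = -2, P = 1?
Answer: -32/1253 ≈ -0.025539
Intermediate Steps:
o(N) = -2*N²
g = 4/1253 (g = 4/(-2 + 251*5) = 4/(-2 + 1255) = 4/1253 ≈ 0.0031923)
g*o(2) = 4*(-2*2²)/1253 = 4*(-2*4)/1253 = (4/1253)*(-8) = -32/1253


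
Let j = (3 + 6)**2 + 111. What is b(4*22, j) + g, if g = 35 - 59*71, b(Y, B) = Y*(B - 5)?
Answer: 12302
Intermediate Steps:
j = 192 (j = 9**2 + 111 = 81 + 111 = 192)
b(Y, B) = Y*(-5 + B)
g = -4154 (g = 35 - 4189 = -4154)
b(4*22, j) + g = (4*22)*(-5 + 192) - 4154 = 88*187 - 4154 = 16456 - 4154 = 12302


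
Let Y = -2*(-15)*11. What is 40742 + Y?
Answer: 41072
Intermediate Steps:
Y = 330 (Y = 30*11 = 330)
40742 + Y = 40742 + 330 = 41072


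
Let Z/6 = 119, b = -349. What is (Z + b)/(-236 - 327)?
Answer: -365/563 ≈ -0.64831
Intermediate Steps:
Z = 714 (Z = 6*119 = 714)
(Z + b)/(-236 - 327) = (714 - 349)/(-236 - 327) = 365/(-563) = 365*(-1/563) = -365/563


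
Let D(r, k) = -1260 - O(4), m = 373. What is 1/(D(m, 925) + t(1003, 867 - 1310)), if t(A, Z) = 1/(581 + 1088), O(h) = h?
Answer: -1669/2109615 ≈ -0.00079114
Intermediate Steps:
D(r, k) = -1264 (D(r, k) = -1260 - 1*4 = -1260 - 4 = -1264)
t(A, Z) = 1/1669
1/(D(m, 925) + t(1003, 867 - 1310)) = 1/(-1264 + 1/1669) = 1/(-2109615/1669) = -1669/2109615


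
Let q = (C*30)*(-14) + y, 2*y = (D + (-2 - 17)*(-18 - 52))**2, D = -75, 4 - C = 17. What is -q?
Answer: -1585945/2 ≈ -7.9297e+5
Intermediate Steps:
C = -13 (C = 4 - 1*17 = 4 - 17 = -13)
y = 1575025/2 (y = (-75 + (-2 - 17)*(-18 - 52))**2/2 = (-75 - 19*(-70))**2/2 = (-75 + 1330)**2/2 = (1/2)*1255**2 = (1/2)*1575025 = 1575025/2 ≈ 7.8751e+5)
q = 1585945/2 (q = -13*30*(-14) + 1575025/2 = -390*(-14) + 1575025/2 = 5460 + 1575025/2 = 1585945/2 ≈ 7.9297e+5)
-q = -1*1585945/2 = -1585945/2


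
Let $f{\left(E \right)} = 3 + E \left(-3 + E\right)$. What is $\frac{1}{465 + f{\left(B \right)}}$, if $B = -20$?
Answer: $\frac{1}{928} \approx 0.0010776$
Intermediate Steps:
$\frac{1}{465 + f{\left(B \right)}} = \frac{1}{465 + \left(3 + \left(-20\right)^{2} - -60\right)} = \frac{1}{465 + \left(3 + 400 + 60\right)} = \frac{1}{465 + 463} = \frac{1}{928}$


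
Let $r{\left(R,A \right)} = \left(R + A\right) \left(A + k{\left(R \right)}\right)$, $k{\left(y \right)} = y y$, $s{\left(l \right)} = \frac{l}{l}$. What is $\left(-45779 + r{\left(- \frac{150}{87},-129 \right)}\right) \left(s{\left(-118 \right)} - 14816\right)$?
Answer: $\frac{10588276529580}{24389} \approx 4.3414 \cdot 10^{8}$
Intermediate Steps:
$s{\left(l \right)} = 1$
$k{\left(y \right)} = y^{2}$
$r{\left(R,A \right)} = \left(A + R\right) \left(A + R^{2}\right)$ ($r{\left(R,A \right)} = \left(R + A\right) \left(A + R^{2}\right) = \left(A + R\right) \left(A + R^{2}\right)$)
$\left(-45779 + r{\left(- \frac{150}{87},-129 \right)}\right) \left(s{\left(-118 \right)} - 14816\right) = \left(-45779 + \left(\left(-129\right)^{2} + \left(- \frac{150}{87}\right)^{3} - 129 \left(- \frac{150}{87}\right) - 129 \left(- \frac{150}{87}\right)^{2}\right)\right) \left(1 - 14816\right) = \left(-45779 + \left(16641 + \left(\left(-150\right) \frac{1}{87}\right)^{3} - 129 \left(\left(-150\right) \frac{1}{87}\right) - 129 \left(\left(-150\right) \frac{1}{87}\right)^{2}\right)\right) \left(-14815\right) = \left(-45779 + \left(16641 + \left(- \frac{50}{29}\right)^{3} - - \frac{6450}{29} - 129 \left(- \frac{50}{29}\right)^{2}\right)\right) \left(-14815\right) = \left(-45779 + \left(16641 - \frac{125000}{24389} + \frac{6450}{29} - \frac{322500}{841}\right)\right) \left(-14815\right) = \left(-45779 + \frac{401804299}{24389}\right) \left(-14815\right) = \left(- \frac{714699732}{24389}\right) \left(-14815\right) = \frac{10588276529580}{24389}$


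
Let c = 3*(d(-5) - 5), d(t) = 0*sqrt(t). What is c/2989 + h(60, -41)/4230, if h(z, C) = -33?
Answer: -54029/4214490 ≈ -0.012820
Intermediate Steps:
d(t) = 0
c = -15 (c = 3*(0 - 5) = 3*(-5) = -15)
c/2989 + h(60, -41)/4230 = -15/2989 - 33/4230 = -15*1/2989 - 33*1/4230 = -15/2989 - 11/1410 = -54029/4214490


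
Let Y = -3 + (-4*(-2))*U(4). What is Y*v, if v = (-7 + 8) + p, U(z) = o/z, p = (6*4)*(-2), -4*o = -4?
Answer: 47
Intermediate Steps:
o = 1 (o = -1/4*(-4) = 1)
p = -48 (p = 24*(-2) = -48)
U(z) = 1/z
v = -47 (v = (-7 + 8) - 48 = 1 - 48 = -47)
Y = -1 (Y = -3 - 4*(-2)/4 = -3 + 8*(1/4) = -3 + 2 = -1)
Y*v = -1*(-47) = 47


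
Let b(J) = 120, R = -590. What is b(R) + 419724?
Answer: 419844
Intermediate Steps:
b(R) + 419724 = 120 + 419724 = 419844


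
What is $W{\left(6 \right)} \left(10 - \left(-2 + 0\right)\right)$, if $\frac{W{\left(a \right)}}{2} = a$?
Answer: $144$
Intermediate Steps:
$W{\left(a \right)} = 2 a$
$W{\left(6 \right)} \left(10 - \left(-2 + 0\right)\right) = 2 \cdot 6 \left(10 - \left(-2 + 0\right)\right) = 12 \left(10 - -2\right) = 12 \left(10 + 2\right) = 12 \cdot 12 = 144$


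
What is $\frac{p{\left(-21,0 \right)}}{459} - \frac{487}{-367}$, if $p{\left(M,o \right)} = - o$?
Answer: $\frac{487}{367} \approx 1.327$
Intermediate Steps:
$\frac{p{\left(-21,0 \right)}}{459} - \frac{487}{-367} = \frac{\left(-1\right) 0}{459} - \frac{487}{-367} = 0 \cdot \frac{1}{459} - - \frac{487}{367} = 0 + \frac{487}{367} = \frac{487}{367}$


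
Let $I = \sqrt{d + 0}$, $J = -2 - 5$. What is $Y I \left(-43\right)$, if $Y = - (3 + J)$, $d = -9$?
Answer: $- 516 i \approx - 516.0 i$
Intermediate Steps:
$J = -7$
$I = 3 i$ ($I = \sqrt{-9 + 0} = \sqrt{-9} = 3 i \approx 3.0 i$)
$Y = 4$ ($Y = - (3 - 7) = \left(-1\right) \left(-4\right) = 4$)
$Y I \left(-43\right) = 4 \cdot 3 i \left(-43\right) = 12 i \left(-43\right) = - 516 i$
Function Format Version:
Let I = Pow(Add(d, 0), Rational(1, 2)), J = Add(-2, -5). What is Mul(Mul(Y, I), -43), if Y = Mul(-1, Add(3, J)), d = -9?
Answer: Mul(-516, I) ≈ Mul(-516.00, I)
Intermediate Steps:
J = -7
I = Mul(3, I) (I = Pow(Add(-9, 0), Rational(1, 2)) = Pow(-9, Rational(1, 2)) = Mul(3, I) ≈ Mul(3.0000, I))
Y = 4 (Y = Mul(-1, Add(3, -7)) = Mul(-1, -4) = 4)
Mul(Mul(Y, I), -43) = Mul(Mul(4, Mul(3, I)), -43) = Mul(Mul(12, I), -43) = Mul(-516, I)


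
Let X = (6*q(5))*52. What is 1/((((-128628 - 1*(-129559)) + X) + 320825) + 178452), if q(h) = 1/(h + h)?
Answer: 5/2501196 ≈ 1.9990e-6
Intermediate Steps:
q(h) = 1/(2*h)
X = 156/5 (X = (6*((1/2)/5))*52 = (6*((1/2)*(1/5)))*52 = (6*(1/10))*52 = (3/5)*52 = 156/5 ≈ 31.200)
1/((((-128628 - 1*(-129559)) + X) + 320825) + 178452) = 1/((((-128628 - 1*(-129559)) + 156/5) + 320825) + 178452) = 1/((((-128628 + 129559) + 156/5) + 320825) + 178452) = 1/(((931 + 156/5) + 320825) + 178452) = 1/((4811/5 + 320825) + 178452) = 1/(1608936/5 + 178452) = 1/(2501196/5) = 5/2501196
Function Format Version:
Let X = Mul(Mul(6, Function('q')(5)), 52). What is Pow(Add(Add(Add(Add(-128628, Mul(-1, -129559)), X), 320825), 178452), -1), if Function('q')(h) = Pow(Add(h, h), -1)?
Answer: Rational(5, 2501196) ≈ 1.9990e-6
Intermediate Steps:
Function('q')(h) = Mul(Rational(1, 2), Pow(h, -1)) (Function('q')(h) = Pow(Mul(2, h), -1) = Mul(Rational(1, 2), Pow(h, -1)))
X = Rational(156, 5) (X = Mul(Mul(6, Mul(Rational(1, 2), Pow(5, -1))), 52) = Mul(Mul(6, Mul(Rational(1, 2), Rational(1, 5))), 52) = Mul(Mul(6, Rational(1, 10)), 52) = Mul(Rational(3, 5), 52) = Rational(156, 5) ≈ 31.200)
Pow(Add(Add(Add(Add(-128628, Mul(-1, -129559)), X), 320825), 178452), -1) = Pow(Add(Add(Add(Add(-128628, Mul(-1, -129559)), Rational(156, 5)), 320825), 178452), -1) = Pow(Add(Add(Add(Add(-128628, 129559), Rational(156, 5)), 320825), 178452), -1) = Pow(Add(Add(Add(931, Rational(156, 5)), 320825), 178452), -1) = Pow(Add(Add(Rational(4811, 5), 320825), 178452), -1) = Pow(Add(Rational(1608936, 5), 178452), -1) = Pow(Rational(2501196, 5), -1) = Rational(5, 2501196)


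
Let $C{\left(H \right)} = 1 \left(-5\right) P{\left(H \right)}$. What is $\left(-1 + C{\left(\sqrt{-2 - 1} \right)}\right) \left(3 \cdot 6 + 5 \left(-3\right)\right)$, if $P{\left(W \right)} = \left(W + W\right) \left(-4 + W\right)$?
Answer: $87 + 120 i \sqrt{3} \approx 87.0 + 207.85 i$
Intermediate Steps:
$P{\left(W \right)} = 2 W \left(-4 + W\right)$
$C{\left(H \right)} = - 10 H \left(-4 + H\right)$ ($C{\left(H \right)} = 1 \left(-5\right) 2 H \left(-4 + H\right) = - 5 \cdot 2 H \left(-4 + H\right) = - 10 H \left(-4 + H\right)$)
$\left(-1 + C{\left(\sqrt{-2 - 1} \right)}\right) \left(3 \cdot 6 + 5 \left(-3\right)\right) = \left(-1 + 10 \sqrt{-2 - 1} \left(4 - \sqrt{-2 - 1}\right)\right) \left(3 \cdot 6 + 5 \left(-3\right)\right) = \left(-1 + 10 \sqrt{-3} \left(4 - \sqrt{-3}\right)\right) \left(18 - 15\right) = \left(-1 + 10 i \sqrt{3} \left(4 - i \sqrt{3}\right)\right) 3 = -3 + 30 i \sqrt{3} \left(4 - i \sqrt{3}\right)$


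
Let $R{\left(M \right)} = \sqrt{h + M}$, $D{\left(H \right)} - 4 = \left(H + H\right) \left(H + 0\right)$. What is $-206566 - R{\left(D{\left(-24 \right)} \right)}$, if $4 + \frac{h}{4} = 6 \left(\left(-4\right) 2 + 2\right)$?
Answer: $-206566 - 2 \sqrt{249} \approx -2.066 \cdot 10^{5}$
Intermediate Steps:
$h = -160$ ($h = -16 + 4 \cdot 6 \left(\left(-4\right) 2 + 2\right) = -16 + 4 \cdot 6 \left(-8 + 2\right) = -16 + 4 \cdot 6 \left(-6\right) = -16 + 4 \left(-36\right) = -16 - 144 = -160$)
$D{\left(H \right)} = 4 + 2 H^{2}$ ($D{\left(H \right)} = 4 + \left(H + H\right) \left(H + 0\right) = 4 + 2 H H = 4 + 2 H^{2}$)
$R{\left(M \right)} = \sqrt{-160 + M}$
$-206566 - R{\left(D{\left(-24 \right)} \right)} = -206566 - \sqrt{-160 + \left(4 + 2 \left(-24\right)^{2}\right)} = -206566 - \sqrt{-160 + \left(4 + 2 \cdot 576\right)} = -206566 - \sqrt{-160 + \left(4 + 1152\right)} = -206566 - \sqrt{-160 + 1156} = -206566 - \sqrt{996} = -206566 - 2 \sqrt{249}$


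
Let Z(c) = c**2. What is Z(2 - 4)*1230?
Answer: 4920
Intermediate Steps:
Z(2 - 4)*1230 = (2 - 4)**2*1230 = (-2)**2*1230 = 4*1230 = 4920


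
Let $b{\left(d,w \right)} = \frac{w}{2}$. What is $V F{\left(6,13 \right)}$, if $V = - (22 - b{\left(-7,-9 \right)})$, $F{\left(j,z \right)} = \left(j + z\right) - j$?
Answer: $- \frac{689}{2} \approx -344.5$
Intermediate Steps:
$b{\left(d,w \right)} = \frac{w}{2}$ ($b{\left(d,w \right)} = w \frac{1}{2} = \frac{w}{2}$)
$F{\left(j,z \right)} = z$
$V = - \frac{53}{2}$ ($V = - (22 - \frac{1}{2} \left(-9\right)) = - (22 - - \frac{9}{2}) = - (22 + \frac{9}{2}) = \left(-1\right) \frac{53}{2} = - \frac{53}{2} \approx -26.5$)
$V F{\left(6,13 \right)} = \left(- \frac{53}{2}\right) 13 = - \frac{689}{2}$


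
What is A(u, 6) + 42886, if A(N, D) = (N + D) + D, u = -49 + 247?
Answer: 43096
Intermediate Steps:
u = 198
A(N, D) = N + 2*D (A(N, D) = (D + N) + D = N + 2*D)
A(u, 6) + 42886 = (198 + 2*6) + 42886 = (198 + 12) + 42886 = 210 + 42886 = 43096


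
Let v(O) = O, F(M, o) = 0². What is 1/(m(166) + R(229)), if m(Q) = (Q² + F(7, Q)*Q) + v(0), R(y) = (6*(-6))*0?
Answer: 1/27556 ≈ 3.6290e-5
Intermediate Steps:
F(M, o) = 0
R(y) = 0 (R(y) = -36*0 = 0)
m(Q) = Q² (m(Q) = (Q² + 0*Q) + 0 = (Q² + 0) + 0 = Q² + 0 = Q²)
1/(m(166) + R(229)) = 1/(166² + 0) = 1/(27556 + 0) = 1/27556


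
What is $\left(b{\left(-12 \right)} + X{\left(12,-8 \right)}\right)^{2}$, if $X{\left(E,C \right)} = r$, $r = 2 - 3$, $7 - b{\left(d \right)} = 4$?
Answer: $4$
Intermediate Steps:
$b{\left(d \right)} = 3$ ($b{\left(d \right)} = 7 - 4 = 3$)
$r = -1$ ($r = 2 - 3 = -1$)
$X{\left(E,C \right)} = -1$
$\left(b{\left(-12 \right)} + X{\left(12,-8 \right)}\right)^{2} = \left(3 - 1\right)^{2} = 2^{2} = 4$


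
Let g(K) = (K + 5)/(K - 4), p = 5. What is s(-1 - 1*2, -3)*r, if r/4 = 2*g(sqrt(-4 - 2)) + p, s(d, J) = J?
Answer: -492/11 + 108*I*sqrt(6)/11 ≈ -44.727 + 24.05*I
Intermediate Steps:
g(K) = (5 + K)/(-4 + K)
r = 20 + 8*(5 + I*sqrt(6))/(-4 + I*sqrt(6)) (r = 4*(2*((5 + sqrt(-4 - 2))/(-4 + sqrt(-4 - 2))) + 5) = 4*(2*((5 + sqrt(-6))/(-4 + sqrt(-6))) + 5) = 4*(2*((5 + I*sqrt(6))/(-4 + I*sqrt(6))) + 5) = 4*(2*(5 + I*sqrt(6))/(-4 + I*sqrt(6)) + 5) = 4*(5 + 2*(5 + I*sqrt(6))/(-4 + I*sqrt(6))) = 20 + 8*(5 + I*sqrt(6))/(-4 + I*sqrt(6)) ≈ 14.909 - 8.0165*I)
s(-1 - 1*2, -3)*r = -3*(164/11 - 36*I*sqrt(6)/11) = -492/11 + 108*I*sqrt(6)/11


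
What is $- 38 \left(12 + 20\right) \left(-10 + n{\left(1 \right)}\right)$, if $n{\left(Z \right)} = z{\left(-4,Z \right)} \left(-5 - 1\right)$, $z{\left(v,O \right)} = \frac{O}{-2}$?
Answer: $8512$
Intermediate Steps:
$z{\left(v,O \right)} = - \frac{O}{2}$ ($z{\left(v,O \right)} = O \left(- \frac{1}{2}\right) = - \frac{O}{2}$)
$n{\left(Z \right)} = 3 Z$ ($n{\left(Z \right)} = - \frac{Z}{2} \left(-5 - 1\right) = - \frac{Z}{2} \left(-6\right) = 3 Z$)
$- 38 \left(12 + 20\right) \left(-10 + n{\left(1 \right)}\right) = - 38 \left(12 + 20\right) \left(-10 + 3 \cdot 1\right) = \left(-38\right) 32 \left(-10 + 3\right) = \left(-1216\right) \left(-7\right) = 8512$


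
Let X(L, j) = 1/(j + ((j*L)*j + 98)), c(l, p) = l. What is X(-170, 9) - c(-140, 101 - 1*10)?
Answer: 1912819/13663 ≈ 140.00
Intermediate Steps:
X(L, j) = 1/(98 + j + L*j**2) (X(L, j) = 1/(j + ((L*j)*j + 98)) = 1/(j + (L*j**2 + 98)) = 1/(j + (98 + L*j**2)) = 1/(98 + j + L*j**2))
X(-170, 9) - c(-140, 101 - 1*10) = 1/(98 + 9 - 170*9**2) - 1*(-140) = 1/(98 + 9 - 170*81) + 140 = 1/(98 + 9 - 13770) + 140 = 1/(-13663) + 140 = -1/13663 + 140 = 1912819/13663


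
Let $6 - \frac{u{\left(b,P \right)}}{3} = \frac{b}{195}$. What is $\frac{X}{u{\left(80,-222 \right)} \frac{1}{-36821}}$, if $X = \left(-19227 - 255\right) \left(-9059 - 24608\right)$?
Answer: $- \frac{156980928582231}{109} \approx -1.4402 \cdot 10^{12}$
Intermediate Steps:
$u{\left(b,P \right)} = 18 - \frac{b}{65}$ ($u{\left(b,P \right)} = 18 - 3 \frac{b}{195} = 18 - \frac{b}{65}$)
$X = 655900494$ ($X = \left(-19482\right) \left(-33667\right) = 655900494$)
$\frac{X}{u{\left(80,-222 \right)} \frac{1}{-36821}} = \frac{655900494}{\left(18 - \frac{16}{13}\right) \frac{1}{-36821}} = \frac{655900494}{\left(18 - \frac{16}{13}\right) \left(- \frac{1}{36821}\right)} = \frac{655900494}{\frac{218}{13} \left(- \frac{1}{36821}\right)} = \frac{655900494}{- \frac{218}{478673}} = 655900494 \left(- \frac{478673}{218}\right) = - \frac{156980928582231}{109}$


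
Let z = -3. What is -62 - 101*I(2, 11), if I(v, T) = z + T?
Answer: -870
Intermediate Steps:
I(v, T) = -3 + T
-62 - 101*I(2, 11) = -62 - 101*(-3 + 11) = -62 - 101*8 = -62 - 808 = -870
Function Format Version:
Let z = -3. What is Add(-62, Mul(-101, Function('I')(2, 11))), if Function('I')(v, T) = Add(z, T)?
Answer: -870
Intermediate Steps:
Function('I')(v, T) = Add(-3, T)
Add(-62, Mul(-101, Function('I')(2, 11))) = Add(-62, Mul(-101, Add(-3, 11))) = Add(-62, Mul(-101, 8)) = Add(-62, -808) = -870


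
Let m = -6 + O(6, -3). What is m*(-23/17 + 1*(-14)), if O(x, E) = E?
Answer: 2349/17 ≈ 138.18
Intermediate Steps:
m = -9 (m = -6 - 3 = -9)
m*(-23/17 + 1*(-14)) = -9*(-23/17 + 1*(-14)) = -9*(-23*1/17 - 14) = -9*(-23/17 - 14) = -9*(-261/17) = 2349/17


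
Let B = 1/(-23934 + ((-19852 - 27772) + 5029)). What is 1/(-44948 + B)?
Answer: -66529/2990345493 ≈ -2.2248e-5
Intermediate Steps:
B = -1/66529 (B = 1/(-23934 + (-47624 + 5029)) = 1/(-23934 - 42595) = 1/(-66529) = -1/66529 ≈ -1.5031e-5)
1/(-44948 + B) = 1/(-44948 - 1/66529) = 1/(-2990345493/66529) = -66529/2990345493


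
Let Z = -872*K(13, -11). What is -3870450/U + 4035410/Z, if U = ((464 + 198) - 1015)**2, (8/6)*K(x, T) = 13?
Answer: -267877485295/529712859 ≈ -505.70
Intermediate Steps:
K(x, T) = 39/4 (K(x, T) = (3/4)*13 = 39/4)
U = 124609 (U = (662 - 1015)**2 = (-353)**2 = 124609)
Z = -8502 (Z = -872*39/4 = -8502)
-3870450/U + 4035410/Z = -3870450/124609 + 4035410/(-8502) = -3870450*1/124609 + 4035410*(-1/8502) = -3870450/124609 - 2017705/4251 = -267877485295/529712859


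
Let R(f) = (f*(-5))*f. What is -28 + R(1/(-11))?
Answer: -3393/121 ≈ -28.041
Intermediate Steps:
R(f) = -5*f² (R(f) = (-5*f)*f = -5*f²)
-28 + R(1/(-11)) = -28 - 5*(1/(-11))² = -28 - 5*(-1/11)² = -28 - 5*1/121 = -28 - 5/121 = -3393/121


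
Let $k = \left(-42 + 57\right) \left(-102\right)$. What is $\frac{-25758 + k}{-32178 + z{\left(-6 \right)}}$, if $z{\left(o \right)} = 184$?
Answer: $\frac{13644}{15997} \approx 0.85291$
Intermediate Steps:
$k = -1530$ ($k = 15 \left(-102\right) = -1530$)
$\frac{-25758 + k}{-32178 + z{\left(-6 \right)}} = \frac{-25758 - 1530}{-32178 + 184} = - \frac{27288}{-31994} = \left(-27288\right) \left(- \frac{1}{31994}\right) = \frac{13644}{15997}$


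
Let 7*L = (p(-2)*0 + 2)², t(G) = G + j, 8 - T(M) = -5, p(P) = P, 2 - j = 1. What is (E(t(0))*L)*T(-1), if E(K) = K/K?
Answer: 52/7 ≈ 7.4286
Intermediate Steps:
j = 1 (j = 2 - 1*1 = 2 - 1 = 1)
T(M) = 13 (T(M) = 8 - 1*(-5) = 8 + 5 = 13)
t(G) = 1 + G (t(G) = G + 1 = 1 + G)
L = 4/7 (L = (-2*0 + 2)²/7 = (0 + 2)²/7 = (⅐)*2² = (⅐)*4 = 4/7 ≈ 0.57143)
E(K) = 1
(E(t(0))*L)*T(-1) = (1*(4/7))*13 = (4/7)*13 = 52/7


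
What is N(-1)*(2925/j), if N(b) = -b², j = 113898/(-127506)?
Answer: 62159175/18983 ≈ 3274.5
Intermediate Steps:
j = -18983/21251 (j = 113898*(-1/127506) = -18983/21251 ≈ -0.89328)
N(-1)*(2925/j) = (-1*(-1)²)*(2925/(-18983/21251)) = (-1*1)*(2925*(-21251/18983)) = -1*(-62159175/18983) = 62159175/18983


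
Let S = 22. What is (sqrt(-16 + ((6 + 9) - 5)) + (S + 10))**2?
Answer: (32 + I*sqrt(6))**2 ≈ 1018.0 + 156.77*I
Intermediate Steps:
(sqrt(-16 + ((6 + 9) - 5)) + (S + 10))**2 = (sqrt(-16 + ((6 + 9) - 5)) + (22 + 10))**2 = (sqrt(-16 + (15 - 5)) + 32)**2 = (sqrt(-16 + 10) + 32)**2 = (sqrt(-6) + 32)**2 = (I*sqrt(6) + 32)**2 = (32 + I*sqrt(6))**2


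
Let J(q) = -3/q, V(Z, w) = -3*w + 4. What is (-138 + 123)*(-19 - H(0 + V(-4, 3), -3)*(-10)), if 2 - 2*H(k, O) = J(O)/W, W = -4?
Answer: 465/4 ≈ 116.25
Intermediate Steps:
V(Z, w) = 4 - 3*w
H(k, O) = 1 - 3/(8*O) (H(k, O) = 1 - (-3/O)/(2*(-4)) = 1 - (-3/O)*(-1)/(2*4) = 1 - 3/(8*O))
(-138 + 123)*(-19 - H(0 + V(-4, 3), -3)*(-10)) = (-138 + 123)*(-19 - (-3/8 - 3)/(-3)*(-10)) = -15*(-19 - (-⅓*(-27/8))*(-10)) = -15*(-19 - 9*(-10)/8) = -15*(-19 - 1*(-45/4)) = -15*(-19 + 45/4) = -15*(-31/4) = 465/4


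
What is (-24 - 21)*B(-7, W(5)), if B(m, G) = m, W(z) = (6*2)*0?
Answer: 315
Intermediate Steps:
W(z) = 0 (W(z) = 12*0 = 0)
(-24 - 21)*B(-7, W(5)) = (-24 - 21)*(-7) = -45*(-7) = 315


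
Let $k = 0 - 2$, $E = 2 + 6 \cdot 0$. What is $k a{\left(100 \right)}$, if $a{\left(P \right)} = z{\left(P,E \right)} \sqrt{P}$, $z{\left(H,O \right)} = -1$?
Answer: $20$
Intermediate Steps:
$E = 2$ ($E = 2 + 0 = 2$)
$a{\left(P \right)} = - \sqrt{P}$
$k = -2$
$k a{\left(100 \right)} = - 2 \left(- \sqrt{100}\right) = - 2 \left(\left(-1\right) 10\right) = \left(-2\right) \left(-10\right) = 20$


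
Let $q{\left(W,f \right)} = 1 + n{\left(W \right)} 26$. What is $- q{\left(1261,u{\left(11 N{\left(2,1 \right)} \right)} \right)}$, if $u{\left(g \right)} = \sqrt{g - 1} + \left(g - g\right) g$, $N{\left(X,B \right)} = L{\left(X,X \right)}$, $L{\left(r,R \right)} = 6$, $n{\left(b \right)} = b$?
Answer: $-32787$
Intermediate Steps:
$N{\left(X,B \right)} = 6$
$u{\left(g \right)} = \sqrt{-1 + g}$ ($u{\left(g \right)} = \sqrt{-1 + g} + 0 g = \sqrt{-1 + g} + 0 = \sqrt{-1 + g}$)
$q{\left(W,f \right)} = 1 + 26 W$ ($q{\left(W,f \right)} = 1 + W 26 = 1 + 26 W$)
$- q{\left(1261,u{\left(11 N{\left(2,1 \right)} \right)} \right)} = - (1 + 26 \cdot 1261) = - (1 + 32786) = \left(-1\right) 32787 = -32787$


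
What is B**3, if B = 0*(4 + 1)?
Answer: 0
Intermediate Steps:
B = 0 (B = 0*5 = 0)
B**3 = 0**3 = 0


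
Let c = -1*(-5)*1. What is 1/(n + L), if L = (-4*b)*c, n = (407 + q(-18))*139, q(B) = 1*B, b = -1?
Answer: 1/54091 ≈ 1.8487e-5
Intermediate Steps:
q(B) = B
c = 5 (c = 5*1 = 5)
n = 54071 (n = (407 - 18)*139 = 389*139 = 54071)
L = 20 (L = -4*(-1)*5 = 4*5 = 20)
1/(n + L) = 1/(54071 + 20) = 1/54091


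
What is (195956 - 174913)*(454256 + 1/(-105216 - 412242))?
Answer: 4946333937440621/517458 ≈ 9.5589e+9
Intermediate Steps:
(195956 - 174913)*(454256 + 1/(-105216 - 412242)) = 21043*(454256 + 1/(-517458)) = 21043*(454256 - 1/517458) = 21043*(235058401247/517458) = 4946333937440621/517458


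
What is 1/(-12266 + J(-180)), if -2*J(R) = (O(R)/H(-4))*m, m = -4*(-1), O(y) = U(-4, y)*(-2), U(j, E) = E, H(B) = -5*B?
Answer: -1/12302 ≈ -8.1288e-5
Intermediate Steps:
O(y) = -2*y (O(y) = y*(-2) = -2*y)
m = 4
J(R) = R/5 (J(R) = -(-2*R)/((-5*(-4)))*4/2 = -(-2*R)/20*4/2 = -(-R/10)*4/2 = -(-1)*R/5 = R/5)
1/(-12266 + J(-180)) = 1/(-12266 + (⅕)*(-180)) = 1/(-12266 - 36) = 1/(-12302) = -1/12302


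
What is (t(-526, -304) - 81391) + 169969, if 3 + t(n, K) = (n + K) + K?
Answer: 87441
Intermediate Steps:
t(n, K) = -3 + n + 2*K (t(n, K) = -3 + ((n + K) + K) = -3 + ((K + n) + K) = -3 + (n + 2*K) = -3 + n + 2*K)
(t(-526, -304) - 81391) + 169969 = ((-3 - 526 + 2*(-304)) - 81391) + 169969 = ((-3 - 526 - 608) - 81391) + 169969 = (-1137 - 81391) + 169969 = -82528 + 169969 = 87441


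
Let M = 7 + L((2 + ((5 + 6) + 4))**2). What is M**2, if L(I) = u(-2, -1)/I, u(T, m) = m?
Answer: 4088484/83521 ≈ 48.952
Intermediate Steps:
L(I) = -1/I
M = 2022/289 (M = 7 - 1/((2 + ((5 + 6) + 4))**2) = 7 - 1/((2 + (11 + 4))**2) = 7 - 1/((2 + 15)**2) = 7 - 1/(17**2) = 7 - 1/289 = 2022/289 ≈ 6.9965)
M**2 = (2022/289)**2 = 4088484/83521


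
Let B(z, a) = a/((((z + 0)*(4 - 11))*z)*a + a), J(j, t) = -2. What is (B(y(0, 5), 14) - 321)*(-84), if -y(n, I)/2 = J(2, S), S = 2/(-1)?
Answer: 997696/37 ≈ 26965.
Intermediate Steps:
S = -2 (S = 2*(-1) = -2)
y(n, I) = 4 (y(n, I) = -2*(-2) = 4)
B(z, a) = a/(a - 7*a*z²) (B(z, a) = a/(((z*(-7))*z)*a + a) = a/(((-7*z)*z)*a + a) = a/((-7*z²)*a + a) = a/(-7*a*z² + a) = a/(a - 7*a*z²))
(B(y(0, 5), 14) - 321)*(-84) = (-1/(-1 + 7*4²) - 321)*(-84) = (-1/(-1 + 7*16) - 321)*(-84) = (-1/(-1 + 112) - 321)*(-84) = (-1/111 - 321)*(-84) = -35632/111*(-84) = 997696/37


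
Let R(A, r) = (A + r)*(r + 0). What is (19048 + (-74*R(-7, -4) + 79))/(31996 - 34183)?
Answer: -15871/2187 ≈ -7.2570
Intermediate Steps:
R(A, r) = r*(A + r) (R(A, r) = (A + r)*r = r*(A + r))
(19048 + (-74*R(-7, -4) + 79))/(31996 - 34183) = (19048 + (-(-296)*(-7 - 4) + 79))/(31996 - 34183) = (19048 + (-(-296)*(-11) + 79))/(-2187) = (19048 + (-74*44 + 79))*(-1/2187) = (19048 + (-3256 + 79))*(-1/2187) = (19048 - 3177)*(-1/2187) = 15871*(-1/2187) = -15871/2187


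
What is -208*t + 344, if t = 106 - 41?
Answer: -13176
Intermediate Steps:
t = 65
-208*t + 344 = -208*65 + 344 = -13520 + 344 = -13176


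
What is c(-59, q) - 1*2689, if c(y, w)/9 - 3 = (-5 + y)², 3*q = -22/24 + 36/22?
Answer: 34202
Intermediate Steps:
q = 95/396 (q = (-22/24 + 36/22)/3 = (-22*1/24 + 36*(1/22))/3 = (-11/12 + 18/11)/3 = (⅓)*(95/132) = 95/396 ≈ 0.23990)
c(y, w) = 27 + 9*(-5 + y)²
c(-59, q) - 1*2689 = (27 + 9*(-5 - 59)²) - 1*2689 = (27 + 9*(-64)²) - 2689 = (27 + 9*4096) - 2689 = (27 + 36864) - 2689 = 36891 - 2689 = 34202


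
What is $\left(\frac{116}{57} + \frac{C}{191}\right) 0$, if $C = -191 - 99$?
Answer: $0$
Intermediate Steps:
$C = -290$
$\left(\frac{116}{57} + \frac{C}{191}\right) 0 = \left(\frac{116}{57} - \frac{290}{191}\right) 0 = \frac{5626}{10887} \cdot 0 = 0$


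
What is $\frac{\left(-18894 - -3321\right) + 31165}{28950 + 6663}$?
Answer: $\frac{15592}{35613} \approx 0.43782$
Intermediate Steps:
$\frac{\left(-18894 - -3321\right) + 31165}{28950 + 6663} = \frac{\left(-18894 + 3321\right) + 31165}{35613} = \left(-15573 + 31165\right) \frac{1}{35613} = 15592 \cdot \frac{1}{35613} = \frac{15592}{35613}$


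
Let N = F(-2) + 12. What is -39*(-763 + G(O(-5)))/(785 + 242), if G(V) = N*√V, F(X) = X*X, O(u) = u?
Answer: 2289/79 - 48*I*√5/79 ≈ 28.975 - 1.3586*I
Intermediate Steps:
F(X) = X²
N = 16 (N = (-2)² + 12 = 4 + 12 = 16)
G(V) = 16*√V
-39*(-763 + G(O(-5)))/(785 + 242) = -39*(-763 + 16*√(-5))/(785 + 242) = -39*(-763 + 16*(I*√5))/1027 = -39*(-763 + 16*I*√5)/1027 = -39*(-763/1027 + 16*I*√5/1027) = 2289/79 - 48*I*√5/79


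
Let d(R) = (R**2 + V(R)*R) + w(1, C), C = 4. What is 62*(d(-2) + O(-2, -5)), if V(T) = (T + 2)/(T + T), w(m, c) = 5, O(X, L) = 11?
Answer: 1240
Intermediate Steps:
V(T) = (2 + T)/(2*T) (V(T) = (2 + T)/((2*T)) = (2 + T)*(1/(2*T)) = (2 + T)/(2*T))
d(R) = 6 + R**2 + R/2 (d(R) = (R**2 + ((2 + R)/(2*R))*R) + 5 = (R**2 + (1 + R/2)) + 5 = (1 + R**2 + R/2) + 5 = 6 + R**2 + R/2)
62*(d(-2) + O(-2, -5)) = 62*((6 + (-2)**2 + (1/2)*(-2)) + 11) = 62*((6 + 4 - 1) + 11) = 62*(9 + 11) = 62*20 = 1240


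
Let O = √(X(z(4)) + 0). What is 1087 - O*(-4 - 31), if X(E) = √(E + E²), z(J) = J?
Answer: 1087 + 35*√2*5^(¼) ≈ 1161.0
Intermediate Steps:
O = √2*5^(¼) (O = √(√(4*(1 + 4)) + 0) = √(√(4*5) + 0) = √(√20 + 0) = √(2*√5 + 0) = √(2*√5) = √2*5^(¼) ≈ 2.1147)
1087 - O*(-4 - 31) = 1087 - √2*5^(¼)*(-4 - 31) = 1087 - √2*5^(¼)*(-35) = 1087 - (-35)*√2*5^(¼) = 1087 + 35*√2*5^(¼)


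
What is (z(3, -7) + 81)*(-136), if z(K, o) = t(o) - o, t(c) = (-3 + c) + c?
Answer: -9656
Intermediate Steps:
t(c) = -3 + 2*c
z(K, o) = -3 + o (z(K, o) = (-3 + 2*o) - o = -3 + o)
(z(3, -7) + 81)*(-136) = ((-3 - 7) + 81)*(-136) = (-10 + 81)*(-136) = 71*(-136) = -9656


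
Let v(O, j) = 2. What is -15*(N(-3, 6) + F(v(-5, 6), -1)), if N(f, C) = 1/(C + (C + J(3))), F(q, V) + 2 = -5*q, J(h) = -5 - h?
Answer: 705/4 ≈ 176.25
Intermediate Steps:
F(q, V) = -2 - 5*q
N(f, C) = 1/(-8 + 2*C) (N(f, C) = 1/(C + (C + (-5 - 1*3))) = 1/(C + (C + (-5 - 3))) = 1/(C + (C - 8)) = 1/(C + (-8 + C)) = 1/(-8 + 2*C))
-15*(N(-3, 6) + F(v(-5, 6), -1)) = -15*(1/(2*(-4 + 6)) + (-2 - 5*2)) = -15*((½)/2 + (-2 - 10)) = -15*((½)*(½) - 12) = -15*(¼ - 12) = -15*(-47/4) = 705/4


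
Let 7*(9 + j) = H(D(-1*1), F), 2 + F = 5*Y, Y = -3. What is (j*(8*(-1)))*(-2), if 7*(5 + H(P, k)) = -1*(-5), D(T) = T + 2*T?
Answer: -7536/49 ≈ -153.80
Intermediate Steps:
D(T) = 3*T
F = -17 (F = -2 + 5*(-3) = -2 - 15 = -17)
H(P, k) = -30/7 (H(P, k) = -5 + (-1*(-5))/7 = -5 + (1/7)*5 = -5 + 5/7 = -30/7)
j = -471/49 (j = -9 + (1/7)*(-30/7) = -9 - 30/49 = -471/49 ≈ -9.6122)
(j*(8*(-1)))*(-2) = -3768*(-1)/49*(-2) = -471/49*(-8)*(-2) = (3768/49)*(-2) = -7536/49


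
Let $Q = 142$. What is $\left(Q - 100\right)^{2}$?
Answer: $1764$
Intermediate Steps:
$\left(Q - 100\right)^{2} = \left(142 - 100\right)^{2} = 42^{2} = 1764$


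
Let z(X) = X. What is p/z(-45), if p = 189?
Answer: -21/5 ≈ -4.2000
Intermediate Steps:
p/z(-45) = 189/(-45) = 189*(-1/45) = -21/5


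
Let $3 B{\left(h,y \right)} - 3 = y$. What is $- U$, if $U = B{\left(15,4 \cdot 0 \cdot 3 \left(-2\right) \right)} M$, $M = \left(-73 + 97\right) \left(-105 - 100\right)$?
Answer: $4920$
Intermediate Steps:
$B{\left(h,y \right)} = 1 + \frac{y}{3}$
$M = -4920$ ($M = 24 \left(-205\right) = -4920$)
$U = -4920$ ($U = \left(1 + \frac{4 \cdot 0 \cdot 3 \left(-2\right)}{3}\right) \left(-4920\right) = \left(1 + \frac{0 \cdot 3 \left(-2\right)}{3}\right) \left(-4920\right) = \left(1 + \frac{0 \left(-2\right)}{3}\right) \left(-4920\right) = \left(1 + \frac{1}{3} \cdot 0\right) \left(-4920\right) = \left(1 + 0\right) \left(-4920\right) = 1 \left(-4920\right) = -4920$)
$- U = \left(-1\right) \left(-4920\right) = 4920$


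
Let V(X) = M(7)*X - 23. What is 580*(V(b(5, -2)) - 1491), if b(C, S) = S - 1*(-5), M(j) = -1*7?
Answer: -890300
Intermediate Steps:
M(j) = -7
b(C, S) = 5 + S (b(C, S) = S + 5 = 5 + S)
V(X) = -23 - 7*X (V(X) = -7*X - 23 = -23 - 7*X)
580*(V(b(5, -2)) - 1491) = 580*((-23 - 7*(5 - 2)) - 1491) = 580*((-23 - 7*3) - 1491) = 580*((-23 - 21) - 1491) = 580*(-44 - 1491) = 580*(-1535) = -890300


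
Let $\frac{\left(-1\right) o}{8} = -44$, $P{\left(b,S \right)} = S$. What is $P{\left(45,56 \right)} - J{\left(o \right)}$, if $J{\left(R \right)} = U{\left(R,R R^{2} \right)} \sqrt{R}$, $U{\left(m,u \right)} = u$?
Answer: $56 - 174456832 \sqrt{22} \approx -8.1828 \cdot 10^{8}$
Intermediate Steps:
$o = 352$ ($o = \left(-8\right) \left(-44\right) = 352$)
$J{\left(R \right)} = R^{\frac{7}{2}}$ ($J{\left(R \right)} = R R^{2} \sqrt{R} = R^{3} \sqrt{R} = R^{\frac{7}{2}}$)
$P{\left(45,56 \right)} - J{\left(o \right)} = 56 - 352^{\frac{7}{2}} = 56 - 174456832 \sqrt{22}$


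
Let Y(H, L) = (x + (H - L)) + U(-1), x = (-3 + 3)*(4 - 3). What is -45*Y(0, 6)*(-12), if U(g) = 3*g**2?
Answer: -1620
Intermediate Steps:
x = 0 (x = 0*1 = 0)
Y(H, L) = 3 + H - L (Y(H, L) = (0 + (H - L)) + 3*(-1)**2 = (H - L) + 3*1 = (H - L) + 3 = 3 + H - L)
-45*Y(0, 6)*(-12) = -45*(3 + 0 - 1*6)*(-12) = -45*(3 + 0 - 6)*(-12) = -45*(-3)*(-12) = 135*(-12) = -1620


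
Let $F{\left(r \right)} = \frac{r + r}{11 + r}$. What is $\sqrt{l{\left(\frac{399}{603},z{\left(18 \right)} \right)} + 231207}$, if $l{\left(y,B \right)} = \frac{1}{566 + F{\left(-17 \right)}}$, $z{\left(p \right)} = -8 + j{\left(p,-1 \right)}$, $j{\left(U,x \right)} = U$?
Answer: $\frac{2 \sqrt{3469550070}}{245} \approx 480.84$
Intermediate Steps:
$F{\left(r \right)} = \frac{2 r}{11 + r}$
$z{\left(p \right)} = -8 + p$
$l{\left(y,B \right)} = \frac{3}{1715}$ ($l{\left(y,B \right)} = \frac{1}{566 + 2 \left(-17\right) \frac{1}{11 - 17}} = \frac{1}{566 + 2 \left(-17\right) \frac{1}{-6}} = \frac{1}{566 + 2 \left(-17\right) \left(- \frac{1}{6}\right)} = \frac{1}{566 + \frac{17}{3}} = \frac{1}{\frac{1715}{3}} = \frac{3}{1715}$)
$\sqrt{l{\left(\frac{399}{603},z{\left(18 \right)} \right)} + 231207} = \sqrt{\frac{3}{1715} + 231207} = \sqrt{\frac{396520008}{1715}} = \frac{2 \sqrt{3469550070}}{245}$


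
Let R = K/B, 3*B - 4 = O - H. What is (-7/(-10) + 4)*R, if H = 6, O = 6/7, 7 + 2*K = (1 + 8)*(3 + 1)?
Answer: -28623/160 ≈ -178.89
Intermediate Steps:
K = 29/2 (K = -7/2 + ((1 + 8)*(3 + 1))/2 = -7/2 + (9*4)/2 = -7/2 + (½)*36 = -7/2 + 18 = 29/2 ≈ 14.500)
O = 6/7 (O = 6*(⅐) = 6/7 ≈ 0.85714)
B = -8/21 (B = 4/3 + (6/7 - 1*6)/3 = 4/3 + (6/7 - 6)/3 = 4/3 + (⅓)*(-36/7) = 4/3 - 12/7 = -8/21 ≈ -0.38095)
R = -609/16 (R = 29/(2*(-8/21)) = (29/2)*(-21/8) = -609/16 ≈ -38.063)
(-7/(-10) + 4)*R = (-7/(-10) + 4)*(-609/16) = (-7*(-⅒) + 4)*(-609/16) = (7/10 + 4)*(-609/16) = (47/10)*(-609/16) = -28623/160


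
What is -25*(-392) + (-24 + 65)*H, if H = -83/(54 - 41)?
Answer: 123997/13 ≈ 9538.2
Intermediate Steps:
H = -83/13 ≈ -6.3846
-25*(-392) + (-24 + 65)*H = -25*(-392) + (-24 + 65)*(-83/13) = 9800 + 41*(-83/13) = 9800 - 3403/13 = 123997/13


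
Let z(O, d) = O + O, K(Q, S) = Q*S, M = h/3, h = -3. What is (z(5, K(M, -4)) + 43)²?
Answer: 2809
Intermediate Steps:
M = -1 (M = -3/3 = -3*⅓ = -1)
z(O, d) = 2*O
(z(5, K(M, -4)) + 43)² = (2*5 + 43)² = (10 + 43)² = 53² = 2809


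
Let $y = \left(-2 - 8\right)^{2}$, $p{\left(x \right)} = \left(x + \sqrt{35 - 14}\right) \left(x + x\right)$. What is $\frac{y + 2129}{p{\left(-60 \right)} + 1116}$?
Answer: $\frac{24519}{91076} + \frac{3715 \sqrt{21}}{956298} \approx 0.28702$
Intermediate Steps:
$p{\left(x \right)} = 2 x \left(x + \sqrt{21}\right)$ ($p{\left(x \right)} = \left(x + \sqrt{21}\right) 2 x = 2 x \left(x + \sqrt{21}\right)$)
$y = 100$ ($y = \left(-10\right)^{2} = 100$)
$\frac{y + 2129}{p{\left(-60 \right)} + 1116} = \frac{100 + 2129}{2 \left(-60\right) \left(-60 + \sqrt{21}\right) + 1116} = \frac{2229}{\left(7200 - 120 \sqrt{21}\right) + 1116} = \frac{2229}{8316 - 120 \sqrt{21}}$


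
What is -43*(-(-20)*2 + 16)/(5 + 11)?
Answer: -301/2 ≈ -150.50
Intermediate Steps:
-43*(-(-20)*2 + 16)/(5 + 11) = -43*(-5*(-8) + 16)/16 = -43*(40 + 16)/16 = -2408/16 = -43*7/2 = -301/2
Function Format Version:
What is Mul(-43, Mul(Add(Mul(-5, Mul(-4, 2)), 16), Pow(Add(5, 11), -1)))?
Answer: Rational(-301, 2) ≈ -150.50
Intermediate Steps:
Mul(-43, Mul(Add(Mul(-5, Mul(-4, 2)), 16), Pow(Add(5, 11), -1))) = Mul(-43, Mul(Add(Mul(-5, -8), 16), Pow(16, -1))) = Mul(-43, Mul(Add(40, 16), Rational(1, 16))) = Mul(-43, Mul(56, Rational(1, 16))) = Mul(-43, Rational(7, 2)) = Rational(-301, 2)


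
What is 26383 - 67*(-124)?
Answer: 34691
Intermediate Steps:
26383 - 67*(-124) = 26383 + 8308 = 34691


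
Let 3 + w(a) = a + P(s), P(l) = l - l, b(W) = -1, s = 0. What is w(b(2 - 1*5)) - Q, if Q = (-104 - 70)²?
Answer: -30280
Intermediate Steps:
P(l) = 0
w(a) = -3 + a (w(a) = -3 + (a + 0) = -3 + a)
Q = 30276 (Q = (-174)² = 30276)
w(b(2 - 1*5)) - Q = (-3 - 1) - 1*30276 = -4 - 30276 = -30280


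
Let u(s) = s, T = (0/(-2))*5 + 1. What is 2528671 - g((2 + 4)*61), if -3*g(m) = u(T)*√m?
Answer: 2528671 + √366/3 ≈ 2.5287e+6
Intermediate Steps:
T = 1 (T = (0*(-½))*5 + 1 = 0*5 + 1 = 0 + 1 = 1)
g(m) = -√m/3
2528671 - g((2 + 4)*61) = 2528671 - (-1)*√((2 + 4)*61)/3 = 2528671 - (-1)*√(6*61)/3 = 2528671 - (-1)*√366/3 = 2528671 + √366/3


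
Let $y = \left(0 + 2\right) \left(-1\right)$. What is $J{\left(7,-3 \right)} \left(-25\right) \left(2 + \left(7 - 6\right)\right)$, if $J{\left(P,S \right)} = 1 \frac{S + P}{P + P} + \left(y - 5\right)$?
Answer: $\frac{3525}{7} \approx 503.57$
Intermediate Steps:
$y = -2$ ($y = 2 \left(-1\right) = -2$)
$J{\left(P,S \right)} = -7 + \frac{P + S}{2 P}$ ($J{\left(P,S \right)} = 1 \frac{S + P}{P + P} - 7 = 1 \frac{P + S}{2 P} - 7 = \frac{P + S}{2 P} - 7 = -7 + \frac{P + S}{2 P}$)
$J{\left(7,-3 \right)} \left(-25\right) \left(2 + \left(7 - 6\right)\right) = \frac{-3 - 91}{2 \cdot 7} \left(-25\right) \left(2 + \left(7 - 6\right)\right) = \frac{1}{2} \cdot \frac{1}{7} \left(-3 - 91\right) \left(-25\right) \left(2 + \left(7 - 6\right)\right) = \frac{1}{2} \cdot \frac{1}{7} \left(-94\right) \left(-25\right) \left(2 + 1\right) = \left(- \frac{47}{7}\right) \left(-25\right) 3 = \frac{1175}{7} \cdot 3 = \frac{3525}{7}$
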